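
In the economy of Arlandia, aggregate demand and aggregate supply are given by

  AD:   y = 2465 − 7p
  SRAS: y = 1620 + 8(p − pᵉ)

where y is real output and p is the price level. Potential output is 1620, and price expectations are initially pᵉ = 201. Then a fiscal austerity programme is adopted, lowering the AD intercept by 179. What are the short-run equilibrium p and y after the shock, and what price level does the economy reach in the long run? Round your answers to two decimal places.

AD shifts left: new AD is y = 2286 − 7p. With pᵉ = 201, SRAS is y = 12 + 8p.
Short run: 2286 − 7p = 12 + 8p gives 2274 = 15p, so p = 151.60 and y = 2286 − 7p = 1224.80.
y = 1224.80 is below potential 1620; expectations adjust and SRAS shifts right until y = 1620.
Long run: on the new AD curve, 1620 = 2286 − 7p gives p = 95.14.

Short run: p = 151.60, y = 1224.80. Long run: p = 95.14.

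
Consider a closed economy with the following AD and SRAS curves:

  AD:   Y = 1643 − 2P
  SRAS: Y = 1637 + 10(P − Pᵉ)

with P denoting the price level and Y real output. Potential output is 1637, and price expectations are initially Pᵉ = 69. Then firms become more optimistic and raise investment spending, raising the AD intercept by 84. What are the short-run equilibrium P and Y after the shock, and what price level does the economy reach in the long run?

AD shifts right: new AD is Y = 1727 − 2P. With Pᵉ = 69, SRAS is Y = 947 + 10P.
Short run: 1727 − 2P = 947 + 10P gives 780 = 12P, so P = 65 and Y = 1727 − 2·65 = 1597.
Y = 1597 is below potential 1637; expectations adjust and SRAS shifts right until Y = 1637.
Long run: on the new AD curve, 1637 = 1727 − 2P gives P = 45.

Short run: P = 65, Y = 1597. Long run: P = 45.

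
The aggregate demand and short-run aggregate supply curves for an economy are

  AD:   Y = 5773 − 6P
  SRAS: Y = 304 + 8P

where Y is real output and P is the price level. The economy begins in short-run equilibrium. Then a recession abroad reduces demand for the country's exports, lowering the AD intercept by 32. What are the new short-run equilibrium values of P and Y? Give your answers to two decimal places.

This is a negative demand shock: AD shifts left.
New AD: Y = 5741 − 6P.
Set AD = SRAS: 5741 − 6P = 304 + 8P, so 5437 = 14P and P = 388.36.
Substituting into AD, Y = 3410.86.

P = 388.36, Y = 3410.86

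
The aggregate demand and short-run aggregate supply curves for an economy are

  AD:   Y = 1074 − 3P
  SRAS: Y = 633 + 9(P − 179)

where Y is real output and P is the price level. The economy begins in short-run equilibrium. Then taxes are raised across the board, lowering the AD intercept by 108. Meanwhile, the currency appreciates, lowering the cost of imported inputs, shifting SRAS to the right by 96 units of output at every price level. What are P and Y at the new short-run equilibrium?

P = 154, Y = 504

After both shocks: AD is Y = 966 − 3P and SRAS is Y = 9P − 882.
Setting them equal: 1848 = 12P, so P = 154.
Y = 966 − 3·154 = 504.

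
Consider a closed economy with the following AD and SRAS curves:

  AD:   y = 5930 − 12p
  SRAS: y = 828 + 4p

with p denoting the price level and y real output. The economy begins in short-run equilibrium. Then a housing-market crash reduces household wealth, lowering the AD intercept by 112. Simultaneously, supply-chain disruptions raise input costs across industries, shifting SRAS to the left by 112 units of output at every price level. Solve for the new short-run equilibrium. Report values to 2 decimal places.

p = 318.88, y = 1991.50

After both shocks: AD is y = 5818 − 12p and SRAS is y = 716 + 4p.
Setting them equal: 5102 = 16p, so p = 318.88.
Substituting into AD, y = 1991.50.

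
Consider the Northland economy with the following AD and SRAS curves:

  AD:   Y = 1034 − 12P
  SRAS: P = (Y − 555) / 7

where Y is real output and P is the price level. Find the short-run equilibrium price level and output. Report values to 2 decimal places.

Rearrange SRAS to Y = 555 + 7P.
Set AD = SRAS: 1034 − 12P = 555 + 7P, so 479 = 19P and P = 25.21.
Substituting into AD, Y = 1034 − 12P = 731.47.

P = 25.21, Y = 731.47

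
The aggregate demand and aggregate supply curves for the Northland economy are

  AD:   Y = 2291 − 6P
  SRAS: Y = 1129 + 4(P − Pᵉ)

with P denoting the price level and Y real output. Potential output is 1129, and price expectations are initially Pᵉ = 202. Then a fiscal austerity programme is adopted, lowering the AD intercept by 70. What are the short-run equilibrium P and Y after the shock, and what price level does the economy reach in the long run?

AD shifts left: new AD is Y = 2221 − 6P. With Pᵉ = 202, SRAS is Y = 321 + 4P.
Short run: 2221 − 6P = 321 + 4P gives 1900 = 10P, so P = 190 and Y = 2221 − 6·190 = 1081.
Y = 1081 is below potential 1129; expectations adjust and SRAS shifts right until Y = 1129.
Long run: on the new AD curve, 1129 = 2221 − 6P gives P = 182.

Short run: P = 190, Y = 1081. Long run: P = 182.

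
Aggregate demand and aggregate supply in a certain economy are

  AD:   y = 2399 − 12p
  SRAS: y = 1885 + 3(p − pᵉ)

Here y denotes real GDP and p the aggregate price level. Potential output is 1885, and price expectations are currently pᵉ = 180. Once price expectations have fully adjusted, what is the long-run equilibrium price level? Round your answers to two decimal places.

Short run: with pᵉ = 180, SRAS is y = 1345 + 3p. Setting AD = SRAS gives 1054 = 15p, so p = 70.27 and y = 2399 − 12p = 1555.80.
Output 1555.80 is below potential 1885, so over time expected prices fall and SRAS shifts right until y returns to 1885.
Long run: y = 1885 on the AD curve gives 1885 = 2399 − 12p, so p = 42.83.

Long-run p = 42.83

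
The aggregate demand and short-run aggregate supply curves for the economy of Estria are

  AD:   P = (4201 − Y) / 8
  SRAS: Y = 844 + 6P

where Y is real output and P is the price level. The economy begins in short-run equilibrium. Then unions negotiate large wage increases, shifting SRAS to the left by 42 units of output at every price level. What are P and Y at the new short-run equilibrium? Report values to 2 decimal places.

This is a negative supply shock: SRAS shifts left.
New SRAS: Y = 802 + 6P.
Set AD = SRAS: 4201 − 8P = 802 + 6P, so 3399 = 14P and P = 242.79.
Substituting into AD, Y = 2258.71.

P = 242.79, Y = 2258.71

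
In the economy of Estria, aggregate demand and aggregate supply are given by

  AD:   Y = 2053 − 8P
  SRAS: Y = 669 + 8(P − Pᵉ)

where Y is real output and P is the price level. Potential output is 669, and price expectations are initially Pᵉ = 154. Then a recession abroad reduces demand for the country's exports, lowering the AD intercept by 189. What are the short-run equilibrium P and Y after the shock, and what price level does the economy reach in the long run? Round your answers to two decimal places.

AD shifts left: new AD is Y = 1864 − 8P. With Pᵉ = 154, SRAS is Y = 8P − 563.
Short run: 1864 − 8P = 8P − 563 gives 2427 = 16P, so P = 151.69 and Y = 1864 − 8P = 650.50.
Y = 650.50 is below potential 669; expectations adjust and SRAS shifts right until Y = 669.
Long run: on the new AD curve, 669 = 1864 − 8P gives P = 149.38.

Short run: P = 151.69, Y = 650.50. Long run: P = 149.38.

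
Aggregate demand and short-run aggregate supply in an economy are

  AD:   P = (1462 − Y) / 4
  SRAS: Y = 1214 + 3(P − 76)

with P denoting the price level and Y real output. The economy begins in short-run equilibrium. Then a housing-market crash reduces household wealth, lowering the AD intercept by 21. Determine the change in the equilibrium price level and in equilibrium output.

This is a negative demand shock: AD shifts left.
New AD: Y = 1441 − 4P.
SRAS can be written Y = 986 + 3P.
Set AD = SRAS: 1441 − 4P = 986 + 3P, so 455 = 7P and P = 65.
Y = 1441 − 4·65 = 1181.
Initially P = 68, Y = 1190, so ΔP = -3 and ΔY = -9.

ΔP = -3, ΔY = -9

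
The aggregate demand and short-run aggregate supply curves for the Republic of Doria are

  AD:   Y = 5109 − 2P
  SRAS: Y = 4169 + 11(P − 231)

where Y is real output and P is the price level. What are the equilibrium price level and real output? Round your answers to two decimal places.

Write SRAS as Y = 4169 + 11P − 2541 = 1628 + 11P.
Set AD = SRAS: 5109 − 2P = 1628 + 11P, so 3481 = 13P and P = 267.77.
Substituting into AD, Y = 5109 − 2P = 4573.46.

P = 267.77, Y = 4573.46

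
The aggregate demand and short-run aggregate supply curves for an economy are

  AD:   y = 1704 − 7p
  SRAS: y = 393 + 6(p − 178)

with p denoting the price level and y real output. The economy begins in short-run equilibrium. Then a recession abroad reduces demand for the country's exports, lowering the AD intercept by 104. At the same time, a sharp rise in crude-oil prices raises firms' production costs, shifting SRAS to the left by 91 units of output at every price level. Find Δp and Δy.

After both shocks: AD is y = 1600 − 7p and SRAS is y = 6p − 766.
Setting them equal: 2366 = 13p, so p = 182.
y = 1600 − 7·182 = 326.
Initially p = 183, y = 423, so Δp = -1 and Δy = -97.

Δp = -1, Δy = -97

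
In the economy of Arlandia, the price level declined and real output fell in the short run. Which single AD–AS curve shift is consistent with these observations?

AD shifted left

P fell and Y fell. An AD shift moves P and Y in the same direction; an SRAS shift moves them in opposite directions.
Here P and Y moved in the same direction, so the AD curve shifted.
Since Y fell, AD shifted left.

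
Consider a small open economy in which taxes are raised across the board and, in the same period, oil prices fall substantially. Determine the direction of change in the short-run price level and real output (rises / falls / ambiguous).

Price level: falls; output: ambiguous

The first event is a negative demand shock: AD shifts left, which by itself pushes P down and Y down.
The second is a favourable supply shock: SRAS shifts right, which by itself pushes P down and Y up.
Both shocks push P down, so P falls. The two shocks push Y in opposite directions, so the effect on Y is ambiguous.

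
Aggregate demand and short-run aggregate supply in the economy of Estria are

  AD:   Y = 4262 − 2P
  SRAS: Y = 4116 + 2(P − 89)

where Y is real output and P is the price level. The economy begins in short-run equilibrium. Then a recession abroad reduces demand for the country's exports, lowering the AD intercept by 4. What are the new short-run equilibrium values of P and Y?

This is a negative demand shock: AD shifts left.
New AD: Y = 4258 − 2P.
SRAS can be written Y = 3938 + 2P.
Set AD = SRAS: 4258 − 2P = 3938 + 2P, so 320 = 4P and P = 80.
Y = 4258 − 2·80 = 4098.

P = 80, Y = 4098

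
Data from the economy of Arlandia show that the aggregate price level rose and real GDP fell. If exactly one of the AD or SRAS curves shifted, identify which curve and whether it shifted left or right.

P rose and Y fell. An AD shift moves P and Y in the same direction; an SRAS shift moves them in opposite directions.
Here P and Y moved in opposite directions, so the SRAS curve shifted.
Since Y fell, SRAS shifted left.

SRAS shifted left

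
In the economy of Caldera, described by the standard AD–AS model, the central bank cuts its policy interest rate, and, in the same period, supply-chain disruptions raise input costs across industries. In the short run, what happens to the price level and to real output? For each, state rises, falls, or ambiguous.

Price level: rises; output: ambiguous

The first event is a positive demand shock: AD shifts right, which by itself pushes P up and Y up.
The second is an adverse supply shock: SRAS shifts left, which by itself pushes P up and Y down.
Both shocks push P up, so P rises. The two shocks push Y in opposite directions, so the effect on Y is ambiguous.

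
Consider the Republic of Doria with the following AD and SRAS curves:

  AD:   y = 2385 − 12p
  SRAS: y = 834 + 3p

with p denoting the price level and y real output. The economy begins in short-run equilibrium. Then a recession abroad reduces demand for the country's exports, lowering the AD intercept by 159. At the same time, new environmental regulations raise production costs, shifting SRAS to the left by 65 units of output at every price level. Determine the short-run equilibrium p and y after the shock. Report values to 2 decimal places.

p = 97.13, y = 1060.40

After both shocks: AD is y = 2226 − 12p and SRAS is y = 769 + 3p.
Setting them equal: 1457 = 15p, so p = 97.13.
Substituting into AD, y = 1060.40.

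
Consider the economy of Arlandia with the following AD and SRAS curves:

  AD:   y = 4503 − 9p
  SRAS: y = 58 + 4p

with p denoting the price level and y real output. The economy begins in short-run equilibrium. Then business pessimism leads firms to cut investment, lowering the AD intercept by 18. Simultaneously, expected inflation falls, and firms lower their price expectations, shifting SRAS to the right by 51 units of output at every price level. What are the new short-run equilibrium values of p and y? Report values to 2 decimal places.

p = 336.62, y = 1455.46

After both shocks: AD is y = 4485 − 9p and SRAS is y = 109 + 4p.
Setting them equal: 4376 = 13p, so p = 336.62.
Substituting into AD, y = 1455.46.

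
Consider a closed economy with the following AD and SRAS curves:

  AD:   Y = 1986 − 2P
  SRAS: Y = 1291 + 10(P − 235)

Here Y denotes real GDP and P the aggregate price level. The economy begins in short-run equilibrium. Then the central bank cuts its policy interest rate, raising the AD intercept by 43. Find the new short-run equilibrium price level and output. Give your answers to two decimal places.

P = 257.33, Y = 1514.33

This is a positive demand shock: AD shifts right.
New AD: Y = 2029 − 2P.
SRAS can be written Y = 10P − 1059.
Set AD = SRAS: 2029 − 2P = 10P − 1059, so 3088 = 12P and P = 257.33.
Substituting into AD, Y = 1514.33.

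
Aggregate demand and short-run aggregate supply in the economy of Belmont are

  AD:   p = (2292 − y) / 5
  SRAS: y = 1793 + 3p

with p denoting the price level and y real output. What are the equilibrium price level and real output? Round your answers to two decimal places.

p = 62.38, y = 1980.13

Rearrange AD to y = 2292 − 5p.
Set AD = SRAS: 2292 − 5p = 1793 + 3p, so 499 = 8p and p = 62.38.
Substituting into AD, y = 2292 − 5p = 1980.13.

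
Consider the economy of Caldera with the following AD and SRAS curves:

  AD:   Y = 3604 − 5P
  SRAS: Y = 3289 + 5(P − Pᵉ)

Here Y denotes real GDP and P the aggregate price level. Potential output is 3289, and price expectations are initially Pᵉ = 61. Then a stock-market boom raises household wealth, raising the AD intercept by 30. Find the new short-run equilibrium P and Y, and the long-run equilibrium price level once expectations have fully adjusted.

Short run: P = 65, Y = 3309. Long run: P = 69.

AD shifts right: new AD is Y = 3634 − 5P. With Pᵉ = 61, SRAS is Y = 2984 + 5P.
Short run: 3634 − 5P = 2984 + 5P gives 650 = 10P, so P = 65 and Y = 3634 − 5·65 = 3309.
Y = 3309 is above potential 3289; expectations adjust and SRAS shifts left until Y = 3289.
Long run: on the new AD curve, 3289 = 3634 − 5P gives P = 69.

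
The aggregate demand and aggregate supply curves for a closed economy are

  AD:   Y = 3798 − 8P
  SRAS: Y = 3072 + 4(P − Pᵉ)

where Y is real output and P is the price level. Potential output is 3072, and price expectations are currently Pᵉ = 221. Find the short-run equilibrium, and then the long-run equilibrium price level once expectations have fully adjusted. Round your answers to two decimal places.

Short run: P = 134.17, Y = 2724.67. Long run: P = 90.75.

Short run: with Pᵉ = 221, SRAS is Y = 2188 + 4P. Setting AD = SRAS gives 1610 = 12P, so P = 134.17 and Y = 3798 − 8P = 2724.67.
Output 2724.67 is below potential 3072, so over time expected prices fall and SRAS shifts right until Y returns to 3072.
Long run: Y = 3072 on the AD curve gives 3072 = 3798 − 8P, so P = 90.75.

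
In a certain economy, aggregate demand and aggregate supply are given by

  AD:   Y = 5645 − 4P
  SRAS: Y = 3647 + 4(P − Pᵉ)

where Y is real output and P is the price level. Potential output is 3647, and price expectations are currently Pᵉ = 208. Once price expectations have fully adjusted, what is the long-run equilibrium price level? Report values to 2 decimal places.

Long-run P = 499.50

Short run: with Pᵉ = 208, SRAS is Y = 2815 + 4P. Setting AD = SRAS gives 2830 = 8P, so P = 353.75 and Y = 5645 − 4P = 4230.00.
Output 4230.00 is above potential 3647, so over time expected prices rise and SRAS shifts left until Y returns to 3647.
Long run: Y = 3647 on the AD curve gives 3647 = 5645 − 4P, so P = 499.50.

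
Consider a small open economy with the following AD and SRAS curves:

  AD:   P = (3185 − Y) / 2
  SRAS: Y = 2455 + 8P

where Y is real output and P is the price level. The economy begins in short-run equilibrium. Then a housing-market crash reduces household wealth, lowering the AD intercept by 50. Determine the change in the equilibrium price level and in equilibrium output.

This is a negative demand shock: AD shifts left.
New AD: Y = 3135 − 2P.
Set AD = SRAS: 3135 − 2P = 2455 + 8P, so 680 = 10P and P = 68.
Y = 3135 − 2·68 = 2999.
Initially P = 73, Y = 3039, so ΔP = -5 and ΔY = -40.

ΔP = -5, ΔY = -40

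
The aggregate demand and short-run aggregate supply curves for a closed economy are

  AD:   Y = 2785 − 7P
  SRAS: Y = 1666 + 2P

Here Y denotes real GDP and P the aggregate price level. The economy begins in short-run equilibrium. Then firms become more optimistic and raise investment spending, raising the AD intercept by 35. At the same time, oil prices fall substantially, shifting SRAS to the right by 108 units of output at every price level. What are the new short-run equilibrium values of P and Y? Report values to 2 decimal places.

After both shocks: AD is Y = 2820 − 7P and SRAS is Y = 1774 + 2P.
Setting them equal: 1046 = 9P, so P = 116.22.
Substituting into AD, Y = 2006.44.

P = 116.22, Y = 2006.44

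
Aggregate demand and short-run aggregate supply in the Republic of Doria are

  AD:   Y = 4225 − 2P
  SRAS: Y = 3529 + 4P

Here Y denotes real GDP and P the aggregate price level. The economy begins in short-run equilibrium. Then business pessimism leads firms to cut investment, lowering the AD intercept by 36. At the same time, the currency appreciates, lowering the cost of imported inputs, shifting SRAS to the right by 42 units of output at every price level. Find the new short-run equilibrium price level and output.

P = 103, Y = 3983

After both shocks: AD is Y = 4189 − 2P and SRAS is Y = 3571 + 4P.
Setting them equal: 618 = 6P, so P = 103.
Y = 4189 − 2·103 = 3983.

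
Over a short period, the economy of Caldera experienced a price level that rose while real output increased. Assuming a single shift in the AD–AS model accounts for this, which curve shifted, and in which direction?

P rose and Y rose. An AD shift moves P and Y in the same direction; an SRAS shift moves them in opposite directions.
Here P and Y moved in the same direction, so the AD curve shifted.
Since Y rose, AD shifted right.

AD shifted right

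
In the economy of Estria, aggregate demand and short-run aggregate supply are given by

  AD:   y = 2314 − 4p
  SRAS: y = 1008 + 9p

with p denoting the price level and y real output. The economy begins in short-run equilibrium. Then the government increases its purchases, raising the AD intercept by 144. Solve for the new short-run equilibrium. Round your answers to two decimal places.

p = 111.54, y = 2011.85

This is a positive demand shock: AD shifts right.
New AD: y = 2458 − 4p.
Set AD = SRAS: 2458 − 4p = 1008 + 9p, so 1450 = 13p and p = 111.54.
Substituting into AD, y = 2011.85.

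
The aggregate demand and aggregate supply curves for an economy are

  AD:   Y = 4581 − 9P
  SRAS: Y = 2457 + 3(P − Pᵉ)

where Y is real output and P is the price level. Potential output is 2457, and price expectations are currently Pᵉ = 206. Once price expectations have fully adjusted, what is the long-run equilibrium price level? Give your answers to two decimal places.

Long-run P = 236.00

Short run: with Pᵉ = 206, SRAS is Y = 1839 + 3P. Setting AD = SRAS gives 2742 = 12P, so P = 228.50 and Y = 4581 − 9P = 2524.50.
Output 2524.50 is above potential 2457, so over time expected prices rise and SRAS shifts left until Y returns to 2457.
Long run: Y = 2457 on the AD curve gives 2457 = 4581 − 9P, so P = 236.00.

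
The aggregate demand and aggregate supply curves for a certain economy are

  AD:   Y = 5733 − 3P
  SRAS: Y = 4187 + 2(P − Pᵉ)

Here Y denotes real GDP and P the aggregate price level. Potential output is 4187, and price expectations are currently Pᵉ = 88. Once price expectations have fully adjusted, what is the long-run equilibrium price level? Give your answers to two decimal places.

Long-run P = 515.33

Short run: with Pᵉ = 88, SRAS is Y = 4011 + 2P. Setting AD = SRAS gives 1722 = 5P, so P = 344.40 and Y = 5733 − 3P = 4699.80.
Output 4699.80 is above potential 4187, so over time expected prices rise and SRAS shifts left until Y returns to 4187.
Long run: Y = 4187 on the AD curve gives 4187 = 5733 − 3P, so P = 515.33.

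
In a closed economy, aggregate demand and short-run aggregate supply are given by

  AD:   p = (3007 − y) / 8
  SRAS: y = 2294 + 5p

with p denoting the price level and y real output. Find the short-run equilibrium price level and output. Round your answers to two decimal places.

p = 54.85, y = 2568.23

Rearrange AD to y = 3007 − 8p.
Set AD = SRAS: 3007 − 8p = 2294 + 5p, so 713 = 13p and p = 54.85.
Substituting into AD, y = 3007 − 8p = 2568.23.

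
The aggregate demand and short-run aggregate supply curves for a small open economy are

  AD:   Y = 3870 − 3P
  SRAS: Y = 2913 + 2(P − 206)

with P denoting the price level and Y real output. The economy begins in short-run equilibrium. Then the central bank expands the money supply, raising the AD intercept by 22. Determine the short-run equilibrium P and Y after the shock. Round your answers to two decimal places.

P = 278.20, Y = 3057.40

This is a positive demand shock: AD shifts right.
New AD: Y = 3892 − 3P.
SRAS can be written Y = 2501 + 2P.
Set AD = SRAS: 3892 − 3P = 2501 + 2P, so 1391 = 5P and P = 278.20.
Substituting into AD, Y = 3057.40.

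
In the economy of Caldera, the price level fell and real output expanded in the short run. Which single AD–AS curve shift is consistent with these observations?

SRAS shifted right

P fell and Y rose. An AD shift moves P and Y in the same direction; an SRAS shift moves them in opposite directions.
Here P and Y moved in opposite directions, so the SRAS curve shifted.
Since Y rose, SRAS shifted right.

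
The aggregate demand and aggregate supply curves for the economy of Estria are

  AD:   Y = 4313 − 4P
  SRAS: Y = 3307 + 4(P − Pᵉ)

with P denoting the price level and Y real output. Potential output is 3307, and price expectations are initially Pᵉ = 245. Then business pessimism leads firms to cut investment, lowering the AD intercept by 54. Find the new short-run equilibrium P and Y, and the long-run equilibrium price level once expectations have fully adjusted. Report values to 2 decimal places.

AD shifts left: new AD is Y = 4259 − 4P. With Pᵉ = 245, SRAS is Y = 2327 + 4P.
Short run: 4259 − 4P = 2327 + 4P gives 1932 = 8P, so P = 241.50 and Y = 4259 − 4P = 3293.00.
Y = 3293.00 is below potential 3307; expectations adjust and SRAS shifts right until Y = 3307.
Long run: on the new AD curve, 3307 = 4259 − 4P gives P = 238.00.

Short run: P = 241.50, Y = 3293.00. Long run: P = 238.00.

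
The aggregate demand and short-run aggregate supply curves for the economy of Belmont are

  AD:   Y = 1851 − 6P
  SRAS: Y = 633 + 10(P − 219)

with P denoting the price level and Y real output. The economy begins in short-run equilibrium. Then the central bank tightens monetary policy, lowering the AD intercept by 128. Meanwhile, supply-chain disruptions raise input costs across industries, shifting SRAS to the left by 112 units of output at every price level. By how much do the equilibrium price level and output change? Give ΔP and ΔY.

After both shocks: AD is Y = 1723 − 6P and SRAS is Y = 10P − 1669.
Setting them equal: 3392 = 16P, so P = 212.
Y = 1723 − 6·212 = 451.
Initially P = 213, Y = 573, so ΔP = -1 and ΔY = -122.

ΔP = -1, ΔY = -122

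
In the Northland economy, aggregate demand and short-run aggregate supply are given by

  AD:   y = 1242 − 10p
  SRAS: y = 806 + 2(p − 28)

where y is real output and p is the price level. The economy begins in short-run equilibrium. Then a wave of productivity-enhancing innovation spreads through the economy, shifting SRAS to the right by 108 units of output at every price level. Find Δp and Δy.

This is a positive supply shock: SRAS shifts right.
New SRAS: y = 858 + 2p.
Set AD = SRAS: 1242 − 10p = 858 + 2p, so 384 = 12p and p = 32.
y = 1242 − 10·32 = 922.
Initially p = 41, y = 832, so Δp = -9 and Δy = +90.

Δp = -9, Δy = +90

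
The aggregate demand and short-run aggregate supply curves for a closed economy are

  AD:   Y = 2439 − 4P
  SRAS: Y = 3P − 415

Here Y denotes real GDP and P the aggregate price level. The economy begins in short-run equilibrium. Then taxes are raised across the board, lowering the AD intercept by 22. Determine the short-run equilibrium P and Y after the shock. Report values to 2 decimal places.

P = 404.57, Y = 798.71

This is a negative demand shock: AD shifts left.
New AD: Y = 2417 − 4P.
Set AD = SRAS: 2417 − 4P = 3P − 415, so 2832 = 7P and P = 404.57.
Substituting into AD, Y = 798.71.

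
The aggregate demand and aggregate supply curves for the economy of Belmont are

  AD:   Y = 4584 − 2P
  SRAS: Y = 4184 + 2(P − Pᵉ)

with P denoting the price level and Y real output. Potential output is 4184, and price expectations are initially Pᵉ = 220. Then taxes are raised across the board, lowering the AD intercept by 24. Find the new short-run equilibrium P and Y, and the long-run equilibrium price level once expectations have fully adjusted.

AD shifts left: new AD is Y = 4560 − 2P. With Pᵉ = 220, SRAS is Y = 3744 + 2P.
Short run: 4560 − 2P = 3744 + 2P gives 816 = 4P, so P = 204 and Y = 4560 − 2·204 = 4152.
Y = 4152 is below potential 4184; expectations adjust and SRAS shifts right until Y = 4184.
Long run: on the new AD curve, 4184 = 4560 − 2P gives P = 188.

Short run: P = 204, Y = 4152. Long run: P = 188.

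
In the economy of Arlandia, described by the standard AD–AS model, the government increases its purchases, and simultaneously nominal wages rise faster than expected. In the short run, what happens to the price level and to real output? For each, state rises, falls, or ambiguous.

Price level: rises; output: ambiguous

The first event is a positive demand shock: AD shifts right, which by itself pushes P up and Y up.
The second is an adverse supply shock: SRAS shifts left, which by itself pushes P up and Y down.
Both shocks push P up, so P rises. The two shocks push Y in opposite directions, so the effect on Y is ambiguous.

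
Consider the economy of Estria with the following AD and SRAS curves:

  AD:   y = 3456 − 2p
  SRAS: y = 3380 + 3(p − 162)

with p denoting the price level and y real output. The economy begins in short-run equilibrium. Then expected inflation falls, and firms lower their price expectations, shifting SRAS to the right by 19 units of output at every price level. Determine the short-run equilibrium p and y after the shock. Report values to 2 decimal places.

This is a positive supply shock: SRAS shifts right.
New SRAS: y = 2913 + 3p.
Set AD = SRAS: 3456 − 2p = 2913 + 3p, so 543 = 5p and p = 108.60.
Substituting into AD, y = 3238.80.

p = 108.60, y = 3238.80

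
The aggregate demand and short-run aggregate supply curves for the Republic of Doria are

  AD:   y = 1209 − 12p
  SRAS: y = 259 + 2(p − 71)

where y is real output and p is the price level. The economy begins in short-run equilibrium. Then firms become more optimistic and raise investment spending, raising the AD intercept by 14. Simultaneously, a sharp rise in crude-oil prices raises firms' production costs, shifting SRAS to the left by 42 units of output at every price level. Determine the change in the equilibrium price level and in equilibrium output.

After both shocks: AD is y = 1223 − 12p and SRAS is y = 75 + 2p.
Setting them equal: 1148 = 14p, so p = 82.
y = 1223 − 12·82 = 239.
Initially p = 78, y = 273, so Δp = +4 and Δy = -34.

Δp = +4, Δy = -34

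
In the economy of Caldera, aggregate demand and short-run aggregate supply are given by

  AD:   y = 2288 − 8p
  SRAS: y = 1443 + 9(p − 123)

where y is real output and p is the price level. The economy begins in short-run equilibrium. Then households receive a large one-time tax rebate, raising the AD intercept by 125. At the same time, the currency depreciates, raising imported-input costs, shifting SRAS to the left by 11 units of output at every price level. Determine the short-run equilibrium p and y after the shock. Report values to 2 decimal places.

After both shocks: AD is y = 2413 − 8p and SRAS is y = 325 + 9p.
Setting them equal: 2088 = 17p, so p = 122.82.
Substituting into AD, y = 1430.41.

p = 122.82, y = 1430.41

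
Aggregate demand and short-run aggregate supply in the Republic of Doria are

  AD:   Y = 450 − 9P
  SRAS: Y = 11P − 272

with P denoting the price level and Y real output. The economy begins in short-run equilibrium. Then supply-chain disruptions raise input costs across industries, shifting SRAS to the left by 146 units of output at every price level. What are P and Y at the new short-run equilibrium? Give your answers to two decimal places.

P = 43.40, Y = 59.40

This is a negative supply shock: SRAS shifts left.
New SRAS: Y = 11P − 418.
Set AD = SRAS: 450 − 9P = 11P − 418, so 868 = 20P and P = 43.40.
Substituting into AD, Y = 59.40.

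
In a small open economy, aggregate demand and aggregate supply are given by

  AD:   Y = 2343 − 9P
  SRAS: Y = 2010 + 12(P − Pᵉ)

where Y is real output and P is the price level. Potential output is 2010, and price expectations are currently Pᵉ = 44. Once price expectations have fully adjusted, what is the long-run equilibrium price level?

Long-run P = 37

Short run: with Pᵉ = 44, SRAS is Y = 1482 + 12P. Setting AD = SRAS gives 861 = 21P, so P = 41 and Y = 2343 − 9·41 = 1974.
Output 1974 is below potential 2010, so over time expected prices fall and SRAS shifts right until Y returns to 2010.
Long run: Y = 2010 on the AD curve gives 2010 = 2343 − 9P, so P = 37.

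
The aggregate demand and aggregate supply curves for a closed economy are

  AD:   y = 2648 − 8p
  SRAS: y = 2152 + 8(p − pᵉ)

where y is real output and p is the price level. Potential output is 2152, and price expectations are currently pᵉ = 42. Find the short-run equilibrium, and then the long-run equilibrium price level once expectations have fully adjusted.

Short run: with pᵉ = 42, SRAS is y = 1816 + 8p. Setting AD = SRAS gives 832 = 16p, so p = 52 and y = 2648 − 8·52 = 2232.
Output 2232 is above potential 2152, so over time expected prices rise and SRAS shifts left until y returns to 2152.
Long run: y = 2152 on the AD curve gives 2152 = 2648 − 8p, so p = 62.

Short run: p = 52, y = 2232. Long run: p = 62.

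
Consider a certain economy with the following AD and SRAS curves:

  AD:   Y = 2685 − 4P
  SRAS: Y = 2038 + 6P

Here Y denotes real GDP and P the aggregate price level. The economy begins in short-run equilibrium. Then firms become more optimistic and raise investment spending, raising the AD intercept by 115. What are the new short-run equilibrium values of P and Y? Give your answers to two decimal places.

P = 76.20, Y = 2495.20

This is a positive demand shock: AD shifts right.
New AD: Y = 2800 − 4P.
Set AD = SRAS: 2800 − 4P = 2038 + 6P, so 762 = 10P and P = 76.20.
Substituting into AD, Y = 2495.20.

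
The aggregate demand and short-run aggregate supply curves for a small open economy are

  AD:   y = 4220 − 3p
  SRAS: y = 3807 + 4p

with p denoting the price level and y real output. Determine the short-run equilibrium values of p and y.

p = 59, y = 4043

Set AD = SRAS: 4220 − 3p = 3807 + 4p, so 413 = 7p and p = 59.
Then y = 4220 − 3·59 = 4043.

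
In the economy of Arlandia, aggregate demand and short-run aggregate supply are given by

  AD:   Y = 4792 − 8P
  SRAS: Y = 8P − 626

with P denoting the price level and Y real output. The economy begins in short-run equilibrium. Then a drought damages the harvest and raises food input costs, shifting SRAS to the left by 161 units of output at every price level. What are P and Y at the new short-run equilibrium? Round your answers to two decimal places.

This is a negative supply shock: SRAS shifts left.
New SRAS: Y = 8P − 787.
Set AD = SRAS: 4792 − 8P = 8P − 787, so 5579 = 16P and P = 348.69.
Substituting into AD, Y = 2002.50.

P = 348.69, Y = 2002.50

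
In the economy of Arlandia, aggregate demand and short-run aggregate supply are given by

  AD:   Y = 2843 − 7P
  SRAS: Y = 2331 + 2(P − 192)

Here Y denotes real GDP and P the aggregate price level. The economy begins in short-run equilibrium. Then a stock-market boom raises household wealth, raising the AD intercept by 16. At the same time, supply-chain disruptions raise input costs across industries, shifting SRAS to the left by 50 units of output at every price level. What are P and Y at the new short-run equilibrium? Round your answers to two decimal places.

After both shocks: AD is Y = 2859 − 7P and SRAS is Y = 1897 + 2P.
Setting them equal: 962 = 9P, so P = 106.89.
Substituting into AD, Y = 2110.78.

P = 106.89, Y = 2110.78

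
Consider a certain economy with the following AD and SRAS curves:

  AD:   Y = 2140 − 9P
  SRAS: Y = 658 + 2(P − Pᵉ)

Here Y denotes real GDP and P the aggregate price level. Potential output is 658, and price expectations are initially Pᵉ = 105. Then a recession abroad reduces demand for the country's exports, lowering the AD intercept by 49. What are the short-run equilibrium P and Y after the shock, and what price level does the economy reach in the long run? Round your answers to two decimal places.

AD shifts left: new AD is Y = 2091 − 9P. With Pᵉ = 105, SRAS is Y = 448 + 2P.
Short run: 2091 − 9P = 448 + 2P gives 1643 = 11P, so P = 149.36 and Y = 2091 − 9P = 746.73.
Y = 746.73 is above potential 658; expectations adjust and SRAS shifts left until Y = 658.
Long run: on the new AD curve, 658 = 2091 − 9P gives P = 159.22.

Short run: P = 149.36, Y = 746.73. Long run: P = 159.22.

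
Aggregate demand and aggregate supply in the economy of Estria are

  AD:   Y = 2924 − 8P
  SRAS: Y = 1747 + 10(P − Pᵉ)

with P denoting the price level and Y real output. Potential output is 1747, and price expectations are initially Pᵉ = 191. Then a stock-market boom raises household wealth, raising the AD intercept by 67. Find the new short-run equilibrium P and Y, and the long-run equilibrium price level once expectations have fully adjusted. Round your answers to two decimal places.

AD shifts right: new AD is Y = 2991 − 8P. With Pᵉ = 191, SRAS is Y = 10P − 163.
Short run: 2991 − 8P = 10P − 163 gives 3154 = 18P, so P = 175.22 and Y = 2991 − 8P = 1589.22.
Y = 1589.22 is below potential 1747; expectations adjust and SRAS shifts right until Y = 1747.
Long run: on the new AD curve, 1747 = 2991 − 8P gives P = 155.50.

Short run: P = 175.22, Y = 1589.22. Long run: P = 155.50.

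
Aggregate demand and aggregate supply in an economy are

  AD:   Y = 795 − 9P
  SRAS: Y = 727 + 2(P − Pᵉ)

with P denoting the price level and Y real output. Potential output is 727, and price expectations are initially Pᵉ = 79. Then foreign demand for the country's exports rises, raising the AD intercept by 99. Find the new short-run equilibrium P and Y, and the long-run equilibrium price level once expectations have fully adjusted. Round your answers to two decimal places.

AD shifts right: new AD is Y = 894 − 9P. With Pᵉ = 79, SRAS is Y = 569 + 2P.
Short run: 894 − 9P = 569 + 2P gives 325 = 11P, so P = 29.55 and Y = 894 − 9P = 628.09.
Y = 628.09 is below potential 727; expectations adjust and SRAS shifts right until Y = 727.
Long run: on the new AD curve, 727 = 894 − 9P gives P = 18.56.

Short run: P = 29.55, Y = 628.09. Long run: P = 18.56.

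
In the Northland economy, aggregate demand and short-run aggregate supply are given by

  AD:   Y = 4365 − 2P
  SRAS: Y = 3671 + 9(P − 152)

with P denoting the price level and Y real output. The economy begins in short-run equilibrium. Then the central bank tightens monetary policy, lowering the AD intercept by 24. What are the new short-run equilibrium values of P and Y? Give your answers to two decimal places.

This is a negative demand shock: AD shifts left.
New AD: Y = 4341 − 2P.
SRAS can be written Y = 2303 + 9P.
Set AD = SRAS: 4341 − 2P = 2303 + 9P, so 2038 = 11P and P = 185.27.
Substituting into AD, Y = 3970.45.

P = 185.27, Y = 3970.45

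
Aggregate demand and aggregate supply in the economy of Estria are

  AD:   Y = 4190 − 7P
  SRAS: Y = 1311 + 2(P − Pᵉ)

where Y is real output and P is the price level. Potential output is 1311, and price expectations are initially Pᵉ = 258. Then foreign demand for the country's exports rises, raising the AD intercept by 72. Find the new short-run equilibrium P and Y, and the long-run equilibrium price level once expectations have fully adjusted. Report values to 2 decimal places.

Short run: P = 385.22, Y = 1565.44. Long run: P = 421.57.

AD shifts right: new AD is Y = 4262 − 7P. With Pᵉ = 258, SRAS is Y = 795 + 2P.
Short run: 4262 − 7P = 795 + 2P gives 3467 = 9P, so P = 385.22 and Y = 4262 − 7P = 1565.44.
Y = 1565.44 is above potential 1311; expectations adjust and SRAS shifts left until Y = 1311.
Long run: on the new AD curve, 1311 = 4262 − 7P gives P = 421.57.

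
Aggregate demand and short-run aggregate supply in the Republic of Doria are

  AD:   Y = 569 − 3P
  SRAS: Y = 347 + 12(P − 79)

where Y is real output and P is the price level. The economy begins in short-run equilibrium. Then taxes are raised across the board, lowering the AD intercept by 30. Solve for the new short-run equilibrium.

This is a negative demand shock: AD shifts left.
New AD: Y = 539 − 3P.
SRAS can be written Y = 12P − 601.
Set AD = SRAS: 539 − 3P = 12P − 601, so 1140 = 15P and P = 76.
Y = 539 − 3·76 = 311.

P = 76, Y = 311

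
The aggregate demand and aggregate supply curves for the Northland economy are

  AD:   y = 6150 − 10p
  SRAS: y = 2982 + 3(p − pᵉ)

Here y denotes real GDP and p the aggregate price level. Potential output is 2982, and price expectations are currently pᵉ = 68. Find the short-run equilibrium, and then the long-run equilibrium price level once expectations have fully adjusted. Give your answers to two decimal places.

Short run: p = 259.38, y = 3556.15. Long run: p = 316.80.

Short run: with pᵉ = 68, SRAS is y = 2778 + 3p. Setting AD = SRAS gives 3372 = 13p, so p = 259.38 and y = 6150 − 10p = 3556.15.
Output 3556.15 is above potential 2982, so over time expected prices rise and SRAS shifts left until y returns to 2982.
Long run: y = 2982 on the AD curve gives 2982 = 6150 − 10p, so p = 316.80.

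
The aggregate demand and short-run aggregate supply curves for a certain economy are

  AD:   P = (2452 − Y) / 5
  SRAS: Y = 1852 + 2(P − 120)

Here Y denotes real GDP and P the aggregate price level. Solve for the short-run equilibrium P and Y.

Write SRAS as Y = 1852 + 2P − 240 = 1612 + 2P.
Rearrange AD to Y = 2452 − 5P.
Set AD = SRAS: 2452 − 5P = 1612 + 2P, so 840 = 7P and P = 120.
Then Y = 2452 − 5·120 = 1852.

P = 120, Y = 1852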